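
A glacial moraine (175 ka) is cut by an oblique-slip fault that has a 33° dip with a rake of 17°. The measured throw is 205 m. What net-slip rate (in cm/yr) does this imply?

dip-slip = throw / sin(dip) = 205 / sin(33°) = 376.4 m
net slip = dip-slip / sin(rake) = 376.4 / sin(17°) = 1287 m
rate = 1287 m / 175 ka = 0.00736 m/yr = 0.736 cm/yr

0.736 cm/yr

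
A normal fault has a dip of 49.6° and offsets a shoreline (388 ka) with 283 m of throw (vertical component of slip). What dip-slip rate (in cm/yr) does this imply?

dip-slip = throw / sin(dip) = 283 m / sin(49.6°) = 371.6 m
rate = 371.6 m / 388 ka = 0.000958 m/yr = 0.0958 cm/yr

0.0958 cm/yr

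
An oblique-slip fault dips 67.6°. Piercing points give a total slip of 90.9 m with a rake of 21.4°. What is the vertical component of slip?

dip-slip = net slip × sin(rake) = 90.9 m × sin(21.4°) = 33.17 m
throw = dip-slip × sin(dip) = 33.17 × sin(67.6°) = 30.7 m

30.7 m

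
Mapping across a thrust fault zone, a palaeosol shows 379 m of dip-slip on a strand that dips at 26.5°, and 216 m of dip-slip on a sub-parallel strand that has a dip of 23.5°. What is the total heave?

heave_A = 379 × cos(26.5°) = 339.2 m
heave_B = 216 × cos(23.5°) = 198.1 m
total = 339.2 + 198.1 = 537 m

537 m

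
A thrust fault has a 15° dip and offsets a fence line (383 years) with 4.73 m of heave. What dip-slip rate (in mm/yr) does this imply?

dip-slip = heave / cos(dip) = 4.73 m / cos(15°) = 4.897 m
rate = 4.897 m / 383 years = 0.0128 m/yr = 12.8 mm/yr

12.8 mm/yr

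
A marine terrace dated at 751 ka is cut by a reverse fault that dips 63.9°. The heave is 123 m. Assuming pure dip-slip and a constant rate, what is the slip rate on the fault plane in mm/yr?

0.372 mm/yr

dip-slip = heave / cos(dip) = 123 m / cos(63.9°) = 279.6 m
rate = 279.6 m / 751 ka = 0.000372 m/yr = 0.372 mm/yr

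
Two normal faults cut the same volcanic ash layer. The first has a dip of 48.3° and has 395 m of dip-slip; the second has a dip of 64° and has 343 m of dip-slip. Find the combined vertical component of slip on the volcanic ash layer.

603 m

throw_A = 395 × sin(48.3°) = 294.9 m
throw_B = 343 × sin(64°) = 308.3 m
total = 294.9 + 308.3 = 603 m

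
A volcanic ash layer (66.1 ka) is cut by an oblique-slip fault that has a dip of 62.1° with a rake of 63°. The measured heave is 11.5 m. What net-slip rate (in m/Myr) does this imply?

417 m/Myr

dip-slip = heave / cos(dip) = 11.5 / cos(62.1°) = 24.58 m
net slip = dip-slip / sin(rake) = 24.58 / sin(63°) = 27.58 m
rate = 27.58 m / 66.1 ka = 0.000417 m/yr = 417 m/Myr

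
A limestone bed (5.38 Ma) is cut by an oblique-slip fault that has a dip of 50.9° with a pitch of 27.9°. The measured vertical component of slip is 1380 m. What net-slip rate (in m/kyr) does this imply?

0.706 m/kyr

dip-slip = throw / sin(dip) = 1380 / sin(50.9°) = 1778 m
net slip = dip-slip / sin(rake) = 1778 / sin(27.9°) = 3800 m
rate = 3800 m / 5.38 Ma = 0.000706 m/yr = 0.706 m/kyr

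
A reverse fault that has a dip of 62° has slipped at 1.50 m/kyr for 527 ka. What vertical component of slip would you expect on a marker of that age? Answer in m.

698 m

dip-slip = rate × time = 1.50 m/kyr × 527 ka = 790.5 m
throw = dip-slip × sin(dip) = 790.5 × sin(62°) = 698 m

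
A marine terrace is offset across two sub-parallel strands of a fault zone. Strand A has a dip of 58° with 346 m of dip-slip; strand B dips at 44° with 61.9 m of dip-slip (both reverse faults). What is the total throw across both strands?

336 m

throw_A = 346 × sin(58°) = 293.4 m
throw_B = 61.9 × sin(44°) = 43 m
total = 293.4 + 43 = 336 m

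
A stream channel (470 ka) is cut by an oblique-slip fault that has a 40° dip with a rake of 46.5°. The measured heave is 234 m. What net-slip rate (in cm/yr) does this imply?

dip-slip = heave / cos(dip) = 234 / cos(40°) = 305.5 m
net slip = dip-slip / sin(rake) = 305.5 / sin(46.5°) = 421.1 m
rate = 421.1 m / 470 ka = 0.000896 m/yr = 0.0896 cm/yr

0.0896 cm/yr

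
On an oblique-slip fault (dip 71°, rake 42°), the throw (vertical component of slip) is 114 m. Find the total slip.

180 m

dip-slip = throw / sin(dip) = 114 / sin(71°) = 120.6 m
net slip = dip-slip / sin(rake) = 120.6 / sin(42°) = 180 m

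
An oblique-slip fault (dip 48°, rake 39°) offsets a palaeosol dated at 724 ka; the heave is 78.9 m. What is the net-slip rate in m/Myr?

259 m/Myr

dip-slip = heave / cos(dip) = 78.9 / cos(48°) = 117.9 m
net slip = dip-slip / sin(rake) = 117.9 / sin(39°) = 187.4 m
rate = 187.4 m / 724 ka = 0.000259 m/yr = 259 m/Myr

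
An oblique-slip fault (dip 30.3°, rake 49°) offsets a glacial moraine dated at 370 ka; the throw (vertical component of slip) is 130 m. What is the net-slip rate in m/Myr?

dip-slip = throw / sin(dip) = 130 / sin(30.3°) = 257.7 m
net slip = dip-slip / sin(rake) = 257.7 / sin(49°) = 341.4 m
rate = 341.4 m / 370 ka = 0.000923 m/yr = 923 m/Myr

923 m/Myr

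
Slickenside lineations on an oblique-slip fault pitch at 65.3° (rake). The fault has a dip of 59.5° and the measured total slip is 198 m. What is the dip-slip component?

dip-slip = net slip × sin(rake) = 198 m × sin(65.3°) = 180 m

180 m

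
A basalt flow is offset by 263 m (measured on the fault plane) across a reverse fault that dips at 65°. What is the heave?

111 m

heave = dip-slip × cos(dip) = 263 m × cos(65°) = 111 m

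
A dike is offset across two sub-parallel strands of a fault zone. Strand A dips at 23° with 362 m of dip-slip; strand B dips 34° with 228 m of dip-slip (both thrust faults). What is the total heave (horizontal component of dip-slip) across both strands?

522 m

heave_A = 362 × cos(23°) = 333.2 m
heave_B = 228 × cos(34°) = 189 m
total = 333.2 + 189 = 522 m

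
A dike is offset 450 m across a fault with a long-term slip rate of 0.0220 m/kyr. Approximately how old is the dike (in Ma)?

20.5 Ma

age = offset / rate = 450 m / (0.0220 m/kyr) = 2.05e+07 yr = 20.5 Ma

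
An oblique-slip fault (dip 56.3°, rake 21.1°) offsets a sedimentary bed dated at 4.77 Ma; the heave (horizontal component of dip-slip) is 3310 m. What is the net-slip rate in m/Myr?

dip-slip = heave / cos(dip) = 3310 / cos(56.3°) = 5966 m
net slip = dip-slip / sin(rake) = 5966 / sin(21.1°) = 16570 m
rate = 16570 m / 4.77 Ma = 0.00347 m/yr = 3470 m/Myr

3470 m/Myr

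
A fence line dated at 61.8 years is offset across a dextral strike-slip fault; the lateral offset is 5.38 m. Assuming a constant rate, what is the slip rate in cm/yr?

rate = 5.38 m / 61.8 years = 0.0871 m/yr = 8.71 cm/yr

8.71 cm/yr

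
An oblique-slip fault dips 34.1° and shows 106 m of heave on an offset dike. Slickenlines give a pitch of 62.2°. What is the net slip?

dip-slip = heave / cos(dip) = 106 / cos(34.1°) = 128 m
net slip = dip-slip / sin(rake) = 128 / sin(62.2°) = 145 m

145 m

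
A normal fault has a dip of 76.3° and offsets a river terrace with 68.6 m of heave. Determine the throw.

281 m

throw = heave × tan(dip) = 68.6 × tan(76.3°) = 281 m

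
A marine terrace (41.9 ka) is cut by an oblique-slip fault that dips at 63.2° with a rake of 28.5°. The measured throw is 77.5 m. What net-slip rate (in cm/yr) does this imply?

dip-slip = throw / sin(dip) = 77.5 / sin(63.2°) = 86.83 m
net slip = dip-slip / sin(rake) = 86.83 / sin(28.5°) = 182 m
rate = 182 m / 41.9 ka = 0.00434 m/yr = 0.434 cm/yr

0.434 cm/yr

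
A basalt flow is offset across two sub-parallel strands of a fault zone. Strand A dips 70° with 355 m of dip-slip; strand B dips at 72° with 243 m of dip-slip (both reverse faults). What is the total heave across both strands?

197 m

heave_A = 355 × cos(70°) = 121.4 m
heave_B = 243 × cos(72°) = 75.09 m
total = 121.4 + 75.09 = 197 m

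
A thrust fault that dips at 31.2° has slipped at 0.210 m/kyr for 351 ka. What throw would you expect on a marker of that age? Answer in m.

38.2 m

dip-slip = rate × time = 0.210 m/kyr × 351 ka = 73.71 m
throw = dip-slip × sin(dip) = 73.71 × sin(31.2°) = 38.2 m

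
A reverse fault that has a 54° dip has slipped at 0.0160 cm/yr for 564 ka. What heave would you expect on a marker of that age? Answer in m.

dip-slip = rate × time = 0.0160 cm/yr × 564 ka = 90.24 m
heave = dip-slip × cos(dip) = 90.24 × cos(54°) = 53 m

53 m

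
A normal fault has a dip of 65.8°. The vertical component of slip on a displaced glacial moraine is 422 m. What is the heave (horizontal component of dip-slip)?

190 m

heave = throw / tan(dip) = 422 / tan(65.8°) = 190 m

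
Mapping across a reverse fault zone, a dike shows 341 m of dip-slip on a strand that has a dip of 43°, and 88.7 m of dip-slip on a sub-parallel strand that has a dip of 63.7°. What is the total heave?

heave_A = 341 × cos(43°) = 249.4 m
heave_B = 88.7 × cos(63.7°) = 39.30 m
total = 249.4 + 39.30 = 289 m

289 m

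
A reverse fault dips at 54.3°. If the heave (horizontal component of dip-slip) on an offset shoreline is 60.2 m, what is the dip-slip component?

103 m

dip-slip = heave / cos(dip) = 60.2 / cos(54.3°) = 103 m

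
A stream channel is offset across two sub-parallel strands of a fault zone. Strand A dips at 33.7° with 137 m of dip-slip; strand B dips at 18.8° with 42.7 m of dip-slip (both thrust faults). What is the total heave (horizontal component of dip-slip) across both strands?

154 m

heave_A = 137 × cos(33.7°) = 114 m
heave_B = 42.7 × cos(18.8°) = 40.42 m
total = 114 + 40.42 = 154 m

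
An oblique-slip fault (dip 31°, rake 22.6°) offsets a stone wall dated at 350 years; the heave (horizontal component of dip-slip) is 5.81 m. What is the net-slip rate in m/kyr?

50.4 m/kyr

dip-slip = heave / cos(dip) = 5.81 / cos(31°) = 6.778 m
net slip = dip-slip / sin(rake) = 6.778 / sin(22.6°) = 17.64 m
rate = 17.64 m / 350 years = 0.0504 m/yr = 50.4 m/kyr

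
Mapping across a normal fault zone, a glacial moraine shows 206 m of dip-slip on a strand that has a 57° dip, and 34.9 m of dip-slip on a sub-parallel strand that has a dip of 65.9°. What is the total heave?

heave_A = 206 × cos(57°) = 112.2 m
heave_B = 34.9 × cos(65.9°) = 14.25 m
total = 112.2 + 14.25 = 126 m

126 m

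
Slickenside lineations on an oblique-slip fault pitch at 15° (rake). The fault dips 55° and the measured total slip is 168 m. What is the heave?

dip-slip = net slip × sin(rake) = 168 m × sin(15°) = 43.48 m
heave = dip-slip × cos(dip) = 43.48 × cos(55°) = 24.9 m

24.9 m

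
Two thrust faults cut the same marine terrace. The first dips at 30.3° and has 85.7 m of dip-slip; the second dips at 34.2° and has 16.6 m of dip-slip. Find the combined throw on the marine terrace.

throw_A = 85.7 × sin(30.3°) = 43.24 m
throw_B = 16.6 × sin(34.2°) = 9.331 m
total = 43.24 + 9.331 = 52.6 m

52.6 m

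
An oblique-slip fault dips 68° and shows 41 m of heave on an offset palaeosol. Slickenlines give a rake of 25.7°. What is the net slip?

dip-slip = heave / cos(dip) = 41 / cos(68°) = 109.4 m
net slip = dip-slip / sin(rake) = 109.4 / sin(25.7°) = 252 m

252 m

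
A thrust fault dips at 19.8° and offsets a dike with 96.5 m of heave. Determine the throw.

throw = heave × tan(dip) = 96.5 × tan(19.8°) = 34.7 m

34.7 m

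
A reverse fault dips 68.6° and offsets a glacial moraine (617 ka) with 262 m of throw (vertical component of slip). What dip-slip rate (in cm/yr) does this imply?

0.0456 cm/yr

dip-slip = throw / sin(dip) = 262 m / sin(68.6°) = 281.4 m
rate = 281.4 m / 617 ka = 0.000456 m/yr = 0.0456 cm/yr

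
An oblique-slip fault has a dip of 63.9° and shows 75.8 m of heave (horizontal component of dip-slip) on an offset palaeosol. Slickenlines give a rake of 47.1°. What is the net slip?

dip-slip = heave / cos(dip) = 75.8 / cos(63.9°) = 172.3 m
net slip = dip-slip / sin(rake) = 172.3 / sin(47.1°) = 235 m

235 m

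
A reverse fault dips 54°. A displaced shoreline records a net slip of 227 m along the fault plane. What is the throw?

184 m

throw = dip-slip × sin(dip) = 227 m × sin(54°) = 184 m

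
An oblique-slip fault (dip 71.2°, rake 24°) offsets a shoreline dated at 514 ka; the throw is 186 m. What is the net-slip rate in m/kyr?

0.940 m/kyr

dip-slip = throw / sin(dip) = 186 / sin(71.2°) = 196.5 m
net slip = dip-slip / sin(rake) = 196.5 / sin(24°) = 483.1 m
rate = 483.1 m / 514 ka = 0.000940 m/yr = 0.940 m/kyr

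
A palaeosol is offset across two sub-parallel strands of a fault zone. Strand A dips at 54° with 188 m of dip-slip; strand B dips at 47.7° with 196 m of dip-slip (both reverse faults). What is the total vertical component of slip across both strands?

throw_A = 188 × sin(54°) = 152.1 m
throw_B = 196 × sin(47.7°) = 145 m
total = 152.1 + 145 = 297 m

297 m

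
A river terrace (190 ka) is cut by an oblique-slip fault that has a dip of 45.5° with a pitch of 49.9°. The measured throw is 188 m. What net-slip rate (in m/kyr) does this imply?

1.81 m/kyr

dip-slip = throw / sin(dip) = 188 / sin(45.5°) = 263.6 m
net slip = dip-slip / sin(rake) = 263.6 / sin(49.9°) = 344.6 m
rate = 344.6 m / 190 ka = 0.00181 m/yr = 1.81 m/kyr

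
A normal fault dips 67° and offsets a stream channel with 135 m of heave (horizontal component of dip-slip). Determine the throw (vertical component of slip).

throw = heave × tan(dip) = 135 × tan(67°) = 318 m

318 m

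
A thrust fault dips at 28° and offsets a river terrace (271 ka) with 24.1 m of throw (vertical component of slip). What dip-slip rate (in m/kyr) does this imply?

dip-slip = throw / sin(dip) = 24.1 m / sin(28°) = 51.33 m
rate = 51.33 m / 271 ka = 0.000189 m/yr = 0.189 m/kyr

0.189 m/kyr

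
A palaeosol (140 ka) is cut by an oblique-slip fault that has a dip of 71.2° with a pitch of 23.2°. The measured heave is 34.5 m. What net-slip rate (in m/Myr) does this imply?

dip-slip = heave / cos(dip) = 34.5 / cos(71.2°) = 107.1 m
net slip = dip-slip / sin(rake) = 107.1 / sin(23.2°) = 271.8 m
rate = 271.8 m / 140 ka = 0.00194 m/yr = 1940 m/Myr

1940 m/Myr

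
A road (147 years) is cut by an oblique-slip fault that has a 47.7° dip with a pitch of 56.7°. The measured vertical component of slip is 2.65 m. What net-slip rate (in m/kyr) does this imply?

29.2 m/kyr

dip-slip = throw / sin(dip) = 2.65 / sin(47.7°) = 3.583 m
net slip = dip-slip / sin(rake) = 3.583 / sin(56.7°) = 4.287 m
rate = 4.287 m / 147 years = 0.0292 m/yr = 29.2 m/kyr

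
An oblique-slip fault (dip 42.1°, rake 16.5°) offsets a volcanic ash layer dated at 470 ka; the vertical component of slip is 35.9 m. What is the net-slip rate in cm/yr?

dip-slip = throw / sin(dip) = 35.9 / sin(42.1°) = 53.55 m
net slip = dip-slip / sin(rake) = 53.55 / sin(16.5°) = 188.5 m
rate = 188.5 m / 470 ka = 0.000401 m/yr = 0.0401 cm/yr

0.0401 cm/yr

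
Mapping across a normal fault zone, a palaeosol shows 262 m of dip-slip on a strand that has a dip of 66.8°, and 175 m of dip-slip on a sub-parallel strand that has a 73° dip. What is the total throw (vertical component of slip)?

408 m

throw_A = 262 × sin(66.8°) = 240.8 m
throw_B = 175 × sin(73°) = 167.4 m
total = 240.8 + 167.4 = 408 m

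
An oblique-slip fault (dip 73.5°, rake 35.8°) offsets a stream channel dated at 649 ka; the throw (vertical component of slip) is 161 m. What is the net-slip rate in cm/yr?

dip-slip = throw / sin(dip) = 161 / sin(73.5°) = 167.9 m
net slip = dip-slip / sin(rake) = 167.9 / sin(35.8°) = 287.1 m
rate = 287.1 m / 649 ka = 0.000442 m/yr = 0.0442 cm/yr

0.0442 cm/yr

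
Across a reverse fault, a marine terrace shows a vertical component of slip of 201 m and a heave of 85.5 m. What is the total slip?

net slip = √(throw² + heave²) = √(201² + 85.5²) = 218 m

218 m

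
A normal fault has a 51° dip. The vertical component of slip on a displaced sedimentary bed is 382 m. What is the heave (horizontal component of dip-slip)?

309 m

heave = throw / tan(dip) = 382 / tan(51°) = 309 m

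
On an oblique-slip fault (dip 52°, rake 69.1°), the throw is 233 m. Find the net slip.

dip-slip = throw / sin(dip) = 233 / sin(52°) = 295.7 m
net slip = dip-slip / sin(rake) = 295.7 / sin(69.1°) = 317 m

317 m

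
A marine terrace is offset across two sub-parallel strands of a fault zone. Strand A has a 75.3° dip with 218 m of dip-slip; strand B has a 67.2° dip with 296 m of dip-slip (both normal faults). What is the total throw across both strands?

484 m

throw_A = 218 × sin(75.3°) = 210.9 m
throw_B = 296 × sin(67.2°) = 272.9 m
total = 210.9 + 272.9 = 484 m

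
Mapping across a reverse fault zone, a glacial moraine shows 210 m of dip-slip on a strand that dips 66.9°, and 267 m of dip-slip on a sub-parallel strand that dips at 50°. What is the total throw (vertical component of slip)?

throw_A = 210 × sin(66.9°) = 193.2 m
throw_B = 267 × sin(50°) = 204.5 m
total = 193.2 + 204.5 = 398 m

398 m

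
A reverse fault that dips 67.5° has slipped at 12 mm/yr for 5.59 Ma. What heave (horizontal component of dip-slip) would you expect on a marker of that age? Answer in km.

dip-slip = rate × time = 12 mm/yr × 5.59 Ma = 67080 m
heave = dip-slip × cos(dip) = 67080 × cos(67.5°) = 25700 m = 25.7 km

25.7 km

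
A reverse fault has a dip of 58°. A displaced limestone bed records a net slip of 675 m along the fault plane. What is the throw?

572 m

throw = dip-slip × sin(dip) = 675 m × sin(58°) = 572 m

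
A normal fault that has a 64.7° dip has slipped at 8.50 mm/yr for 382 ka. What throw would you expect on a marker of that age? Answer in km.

dip-slip = rate × time = 8.50 mm/yr × 382 ka = 3247 m
throw = dip-slip × sin(dip) = 3247 × sin(64.7°) = 2940 m = 2.94 km

2.94 km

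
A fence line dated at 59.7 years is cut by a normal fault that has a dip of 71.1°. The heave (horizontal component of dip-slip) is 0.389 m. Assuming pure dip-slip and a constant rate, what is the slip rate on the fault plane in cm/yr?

dip-slip = heave / cos(dip) = 0.389 m / cos(71.1°) = 1.201 m
rate = 1.201 m / 59.7 years = 0.0201 m/yr = 2.01 cm/yr

2.01 cm/yr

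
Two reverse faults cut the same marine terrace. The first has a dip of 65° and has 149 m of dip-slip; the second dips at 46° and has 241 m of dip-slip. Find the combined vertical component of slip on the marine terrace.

308 m

throw_A = 149 × sin(65°) = 135 m
throw_B = 241 × sin(46°) = 173.4 m
total = 135 + 173.4 = 308 m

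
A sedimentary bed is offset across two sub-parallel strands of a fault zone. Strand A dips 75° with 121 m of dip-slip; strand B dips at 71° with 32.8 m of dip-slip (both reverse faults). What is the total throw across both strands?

148 m

throw_A = 121 × sin(75°) = 116.9 m
throw_B = 32.8 × sin(71°) = 31.01 m
total = 116.9 + 31.01 = 148 m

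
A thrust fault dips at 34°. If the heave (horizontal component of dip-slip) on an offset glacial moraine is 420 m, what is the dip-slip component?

507 m

dip-slip = heave / cos(dip) = 420 / cos(34°) = 507 m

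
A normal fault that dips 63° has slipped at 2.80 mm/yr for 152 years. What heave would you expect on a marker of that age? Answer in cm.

19.3 cm

dip-slip = rate × time = 2.80 mm/yr × 152 years = 0.4256 m
heave = dip-slip × cos(dip) = 0.4256 × cos(63°) = 0.193 m = 19.3 cm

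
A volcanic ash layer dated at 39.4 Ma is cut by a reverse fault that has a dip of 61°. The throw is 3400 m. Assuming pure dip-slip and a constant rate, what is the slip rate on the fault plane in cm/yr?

dip-slip = throw / sin(dip) = 3400 m / sin(61°) = 3887 m
rate = 3887 m / 39.4 Ma = 0.0000987 m/yr = 0.00987 cm/yr

0.00987 cm/yr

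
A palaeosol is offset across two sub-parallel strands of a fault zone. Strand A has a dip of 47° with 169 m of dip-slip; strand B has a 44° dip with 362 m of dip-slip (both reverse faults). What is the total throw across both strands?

throw_A = 169 × sin(47°) = 123.6 m
throw_B = 362 × sin(44°) = 251.5 m
total = 123.6 + 251.5 = 375 m

375 m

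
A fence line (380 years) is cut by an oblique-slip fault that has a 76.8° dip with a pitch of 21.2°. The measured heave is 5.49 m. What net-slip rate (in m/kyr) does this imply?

175 m/kyr

dip-slip = heave / cos(dip) = 5.49 / cos(76.8°) = 24.04 m
net slip = dip-slip / sin(rake) = 24.04 / sin(21.2°) = 66.48 m
rate = 66.48 m / 380 years = 0.175 m/yr = 175 m/kyr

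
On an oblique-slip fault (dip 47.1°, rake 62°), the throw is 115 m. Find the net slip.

178 m

dip-slip = throw / sin(dip) = 115 / sin(47.1°) = 157 m
net slip = dip-slip / sin(rake) = 157 / sin(62°) = 178 m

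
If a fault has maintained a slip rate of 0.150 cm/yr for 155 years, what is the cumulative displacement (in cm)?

slip = rate × time = 0.150 cm/yr × 155 years = 0.233 m = 23.2 cm

23.2 cm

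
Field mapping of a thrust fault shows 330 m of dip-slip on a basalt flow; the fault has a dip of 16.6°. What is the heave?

heave = dip-slip × cos(dip) = 330 m × cos(16.6°) = 316 m

316 m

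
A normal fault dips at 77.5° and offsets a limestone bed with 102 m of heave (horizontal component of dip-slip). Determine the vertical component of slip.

460 m

throw = heave × tan(dip) = 102 × tan(77.5°) = 460 m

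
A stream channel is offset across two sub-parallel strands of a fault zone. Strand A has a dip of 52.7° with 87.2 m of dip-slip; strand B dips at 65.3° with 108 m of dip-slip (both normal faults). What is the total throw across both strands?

167 m

throw_A = 87.2 × sin(52.7°) = 69.37 m
throw_B = 108 × sin(65.3°) = 98.12 m
total = 69.37 + 98.12 = 167 m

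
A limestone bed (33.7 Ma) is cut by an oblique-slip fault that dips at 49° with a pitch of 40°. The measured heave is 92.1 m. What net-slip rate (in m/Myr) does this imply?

6.48 m/Myr

dip-slip = heave / cos(dip) = 92.1 / cos(49°) = 140.4 m
net slip = dip-slip / sin(rake) = 140.4 / sin(40°) = 218.4 m
rate = 218.4 m / 33.7 Ma = 0.00000648 m/yr = 6.48 m/Myr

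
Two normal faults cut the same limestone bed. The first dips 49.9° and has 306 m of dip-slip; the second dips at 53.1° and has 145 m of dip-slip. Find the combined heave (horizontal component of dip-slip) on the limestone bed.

heave_A = 306 × cos(49.9°) = 197.1 m
heave_B = 145 × cos(53.1°) = 87.06 m
total = 197.1 + 87.06 = 284 m

284 m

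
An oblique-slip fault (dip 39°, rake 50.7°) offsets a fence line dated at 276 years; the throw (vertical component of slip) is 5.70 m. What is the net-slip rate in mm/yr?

dip-slip = throw / sin(dip) = 5.70 / sin(39°) = 9.057 m
net slip = dip-slip / sin(rake) = 9.057 / sin(50.7°) = 11.70 m
rate = 11.70 m / 276 years = 0.0424 m/yr = 42.4 mm/yr

42.4 mm/yr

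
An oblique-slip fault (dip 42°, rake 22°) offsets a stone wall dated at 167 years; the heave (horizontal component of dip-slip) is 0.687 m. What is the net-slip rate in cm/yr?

dip-slip = heave / cos(dip) = 0.687 / cos(42°) = 0.9244 m
net slip = dip-slip / sin(rake) = 0.9244 / sin(22°) = 2.468 m
rate = 2.468 m / 167 years = 0.0148 m/yr = 1.48 cm/yr

1.48 cm/yr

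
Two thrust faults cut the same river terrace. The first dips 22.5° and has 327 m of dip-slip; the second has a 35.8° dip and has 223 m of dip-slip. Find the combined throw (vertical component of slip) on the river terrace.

throw_A = 327 × sin(22.5°) = 125.1 m
throw_B = 223 × sin(35.8°) = 130.4 m
total = 125.1 + 130.4 = 256 m

256 m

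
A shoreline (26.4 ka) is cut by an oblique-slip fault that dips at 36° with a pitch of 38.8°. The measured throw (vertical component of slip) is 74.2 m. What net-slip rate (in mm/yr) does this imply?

7.63 mm/yr

dip-slip = throw / sin(dip) = 74.2 / sin(36°) = 126.2 m
net slip = dip-slip / sin(rake) = 126.2 / sin(38.8°) = 201.5 m
rate = 201.5 m / 26.4 ka = 0.00763 m/yr = 7.63 mm/yr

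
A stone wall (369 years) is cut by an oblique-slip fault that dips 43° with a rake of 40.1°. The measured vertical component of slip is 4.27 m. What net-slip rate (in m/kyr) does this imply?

26.3 m/kyr

dip-slip = throw / sin(dip) = 4.27 / sin(43°) = 6.261 m
net slip = dip-slip / sin(rake) = 6.261 / sin(40.1°) = 9.720 m
rate = 9.720 m / 369 years = 0.0263 m/yr = 26.3 m/kyr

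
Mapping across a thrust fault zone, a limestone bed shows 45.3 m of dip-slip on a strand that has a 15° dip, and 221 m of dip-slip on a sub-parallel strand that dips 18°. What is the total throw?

80 m

throw_A = 45.3 × sin(15°) = 11.72 m
throw_B = 221 × sin(18°) = 68.29 m
total = 11.72 + 68.29 = 80 m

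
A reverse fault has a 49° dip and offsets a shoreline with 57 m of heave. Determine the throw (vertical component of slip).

65.6 m

throw = heave × tan(dip) = 57 × tan(49°) = 65.6 m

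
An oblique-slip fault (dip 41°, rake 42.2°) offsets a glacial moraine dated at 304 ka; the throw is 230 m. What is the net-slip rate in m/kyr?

dip-slip = throw / sin(dip) = 230 / sin(41°) = 350.6 m
net slip = dip-slip / sin(rake) = 350.6 / sin(42.2°) = 521.9 m
rate = 521.9 m / 304 ka = 0.00172 m/yr = 1.72 m/kyr

1.72 m/kyr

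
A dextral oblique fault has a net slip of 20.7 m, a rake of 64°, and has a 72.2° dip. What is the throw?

17.7 m

dip-slip = net slip × sin(rake) = 20.7 m × sin(64°) = 18.61 m
throw = dip-slip × sin(dip) = 18.61 × sin(72.2°) = 17.7 m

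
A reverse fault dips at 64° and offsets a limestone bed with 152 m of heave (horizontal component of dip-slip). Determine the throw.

throw = heave × tan(dip) = 152 × tan(64°) = 312 m

312 m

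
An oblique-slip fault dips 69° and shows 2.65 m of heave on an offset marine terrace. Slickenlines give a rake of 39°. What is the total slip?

dip-slip = heave / cos(dip) = 2.65 / cos(69°) = 7.395 m
net slip = dip-slip / sin(rake) = 7.395 / sin(39°) = 11.8 m

11.8 m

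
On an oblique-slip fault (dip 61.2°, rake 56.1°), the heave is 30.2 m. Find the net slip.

dip-slip = heave / cos(dip) = 30.2 / cos(61.2°) = 62.69 m
net slip = dip-slip / sin(rake) = 62.69 / sin(56.1°) = 75.5 m

75.5 m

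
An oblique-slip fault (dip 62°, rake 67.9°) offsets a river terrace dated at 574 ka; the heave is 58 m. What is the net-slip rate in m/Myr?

dip-slip = heave / cos(dip) = 58 / cos(62°) = 123.5 m
net slip = dip-slip / sin(rake) = 123.5 / sin(67.9°) = 133.3 m
rate = 133.3 m / 574 ka = 0.000232 m/yr = 232 m/Myr

232 m/Myr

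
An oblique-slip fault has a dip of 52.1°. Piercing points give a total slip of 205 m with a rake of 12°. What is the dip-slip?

dip-slip = net slip × sin(rake) = 205 m × sin(12°) = 42.6 m

42.6 m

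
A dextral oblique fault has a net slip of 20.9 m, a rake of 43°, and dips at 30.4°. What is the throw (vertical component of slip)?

7.21 m

dip-slip = net slip × sin(rake) = 20.9 m × sin(43°) = 14.25 m
throw = dip-slip × sin(dip) = 14.25 × sin(30.4°) = 7.21 m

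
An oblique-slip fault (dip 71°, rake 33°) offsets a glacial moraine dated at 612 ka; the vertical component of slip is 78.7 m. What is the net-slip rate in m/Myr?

250 m/Myr

dip-slip = throw / sin(dip) = 78.7 / sin(71°) = 83.23 m
net slip = dip-slip / sin(rake) = 83.23 / sin(33°) = 152.8 m
rate = 152.8 m / 612 ka = 0.000250 m/yr = 250 m/Myr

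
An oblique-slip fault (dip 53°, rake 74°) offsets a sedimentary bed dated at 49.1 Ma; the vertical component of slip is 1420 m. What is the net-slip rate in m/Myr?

dip-slip = throw / sin(dip) = 1420 / sin(53°) = 1778 m
net slip = dip-slip / sin(rake) = 1778 / sin(74°) = 1850 m
rate = 1850 m / 49.1 Ma = 0.0000377 m/yr = 37.7 m/Myr

37.7 m/Myr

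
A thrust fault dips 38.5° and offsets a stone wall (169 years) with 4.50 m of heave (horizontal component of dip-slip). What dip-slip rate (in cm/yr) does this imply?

dip-slip = heave / cos(dip) = 4.50 m / cos(38.5°) = 5.750 m
rate = 5.750 m / 169 years = 0.0340 m/yr = 3.40 cm/yr

3.40 cm/yr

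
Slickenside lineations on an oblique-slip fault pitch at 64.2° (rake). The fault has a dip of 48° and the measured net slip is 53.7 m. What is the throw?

35.9 m

dip-slip = net slip × sin(rake) = 53.7 m × sin(64.2°) = 48.35 m
throw = dip-slip × sin(dip) = 48.35 × sin(48°) = 35.9 m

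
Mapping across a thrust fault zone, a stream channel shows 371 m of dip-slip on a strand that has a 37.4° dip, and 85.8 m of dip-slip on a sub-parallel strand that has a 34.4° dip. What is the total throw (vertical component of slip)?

throw_A = 371 × sin(37.4°) = 225.3 m
throw_B = 85.8 × sin(34.4°) = 48.47 m
total = 225.3 + 48.47 = 274 m

274 m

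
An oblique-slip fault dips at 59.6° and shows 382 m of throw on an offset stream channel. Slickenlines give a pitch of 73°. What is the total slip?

dip-slip = throw / sin(dip) = 382 / sin(59.6°) = 442.9 m
net slip = dip-slip / sin(rake) = 442.9 / sin(73°) = 463 m

463 m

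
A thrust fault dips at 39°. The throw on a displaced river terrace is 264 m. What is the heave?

heave = throw / tan(dip) = 264 / tan(39°) = 326 m

326 m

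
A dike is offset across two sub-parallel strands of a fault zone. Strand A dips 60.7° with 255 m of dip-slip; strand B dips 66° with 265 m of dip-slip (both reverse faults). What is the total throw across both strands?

throw_A = 255 × sin(60.7°) = 222.4 m
throw_B = 265 × sin(66°) = 242.1 m
total = 222.4 + 242.1 = 464 m

464 m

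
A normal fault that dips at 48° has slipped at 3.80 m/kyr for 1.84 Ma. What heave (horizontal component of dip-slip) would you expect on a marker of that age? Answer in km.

4.68 km

dip-slip = rate × time = 3.80 m/kyr × 1.84 Ma = 6992 m
heave = dip-slip × cos(dip) = 6992 × cos(48°) = 4680 m = 4.68 km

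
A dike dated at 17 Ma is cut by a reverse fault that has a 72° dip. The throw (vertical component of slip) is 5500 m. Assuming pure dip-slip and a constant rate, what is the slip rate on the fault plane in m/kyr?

dip-slip = throw / sin(dip) = 5500 m / sin(72°) = 5783 m
rate = 5783 m / 17 Ma = 0.000340 m/yr = 0.340 m/kyr

0.340 m/kyr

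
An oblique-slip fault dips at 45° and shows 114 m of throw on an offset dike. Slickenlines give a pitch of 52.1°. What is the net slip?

204 m

dip-slip = throw / sin(dip) = 114 / sin(45°) = 161.2 m
net slip = dip-slip / sin(rake) = 161.2 / sin(52.1°) = 204 m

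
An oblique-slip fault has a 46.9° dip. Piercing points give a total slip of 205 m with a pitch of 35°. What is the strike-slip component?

168 m

strike-slip = net slip × cos(rake) = 205 m × cos(35°) = 168 m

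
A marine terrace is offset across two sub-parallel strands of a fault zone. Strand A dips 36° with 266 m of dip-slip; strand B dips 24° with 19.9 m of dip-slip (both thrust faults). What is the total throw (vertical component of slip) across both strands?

164 m

throw_A = 266 × sin(36°) = 156.4 m
throw_B = 19.9 × sin(24°) = 8.094 m
total = 156.4 + 8.094 = 164 m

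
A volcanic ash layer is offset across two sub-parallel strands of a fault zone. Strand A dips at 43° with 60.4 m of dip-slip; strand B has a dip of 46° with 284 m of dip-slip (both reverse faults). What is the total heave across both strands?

241 m

heave_A = 60.4 × cos(43°) = 44.17 m
heave_B = 284 × cos(46°) = 197.3 m
total = 44.17 + 197.3 = 241 m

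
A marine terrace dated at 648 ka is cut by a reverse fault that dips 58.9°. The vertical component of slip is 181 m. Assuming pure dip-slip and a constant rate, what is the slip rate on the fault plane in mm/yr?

0.326 mm/yr

dip-slip = throw / sin(dip) = 181 m / sin(58.9°) = 211.4 m
rate = 211.4 m / 648 ka = 0.000326 m/yr = 0.326 mm/yr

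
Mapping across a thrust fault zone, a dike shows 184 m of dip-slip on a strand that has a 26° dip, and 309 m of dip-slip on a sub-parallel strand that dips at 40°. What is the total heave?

402 m

heave_A = 184 × cos(26°) = 165.4 m
heave_B = 309 × cos(40°) = 236.7 m
total = 165.4 + 236.7 = 402 m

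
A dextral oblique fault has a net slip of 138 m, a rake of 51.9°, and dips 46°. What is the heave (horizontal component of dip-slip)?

75.4 m

dip-slip = net slip × sin(rake) = 138 m × sin(51.9°) = 108.6 m
heave = dip-slip × cos(dip) = 108.6 × cos(46°) = 75.4 m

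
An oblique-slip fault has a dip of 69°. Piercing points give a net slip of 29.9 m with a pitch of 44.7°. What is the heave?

7.54 m

dip-slip = net slip × sin(rake) = 29.9 m × sin(44.7°) = 21.03 m
heave = dip-slip × cos(dip) = 21.03 × cos(69°) = 7.54 m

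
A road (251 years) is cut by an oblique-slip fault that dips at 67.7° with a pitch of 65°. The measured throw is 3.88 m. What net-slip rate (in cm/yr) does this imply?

1.84 cm/yr

dip-slip = throw / sin(dip) = 3.88 / sin(67.7°) = 4.194 m
net slip = dip-slip / sin(rake) = 4.194 / sin(65°) = 4.627 m
rate = 4.627 m / 251 years = 0.0184 m/yr = 1.84 cm/yr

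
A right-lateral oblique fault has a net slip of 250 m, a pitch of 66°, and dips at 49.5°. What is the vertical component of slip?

dip-slip = net slip × sin(rake) = 250 m × sin(66°) = 228.4 m
throw = dip-slip × sin(dip) = 228.4 × sin(49.5°) = 174 m

174 m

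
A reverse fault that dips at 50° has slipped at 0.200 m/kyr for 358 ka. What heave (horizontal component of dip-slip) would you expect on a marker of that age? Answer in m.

dip-slip = rate × time = 0.200 m/kyr × 358 ka = 71.60 m
heave = dip-slip × cos(dip) = 71.60 × cos(50°) = 46 m

46 m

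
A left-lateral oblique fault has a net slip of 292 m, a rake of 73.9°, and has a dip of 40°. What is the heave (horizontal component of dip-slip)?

dip-slip = net slip × sin(rake) = 292 m × sin(73.9°) = 280.5 m
heave = dip-slip × cos(dip) = 280.5 × cos(40°) = 215 m

215 m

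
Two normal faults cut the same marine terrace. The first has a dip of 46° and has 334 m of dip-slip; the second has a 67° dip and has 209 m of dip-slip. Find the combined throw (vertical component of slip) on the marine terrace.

throw_A = 334 × sin(46°) = 240.3 m
throw_B = 209 × sin(67°) = 192.4 m
total = 240.3 + 192.4 = 433 m

433 m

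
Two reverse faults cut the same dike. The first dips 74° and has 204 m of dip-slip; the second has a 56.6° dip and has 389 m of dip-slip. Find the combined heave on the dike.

270 m

heave_A = 204 × cos(74°) = 56.23 m
heave_B = 389 × cos(56.6°) = 214.1 m
total = 56.23 + 214.1 = 270 m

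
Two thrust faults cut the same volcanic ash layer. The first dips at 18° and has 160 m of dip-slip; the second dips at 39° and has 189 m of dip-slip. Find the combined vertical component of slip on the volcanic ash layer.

168 m

throw_A = 160 × sin(18°) = 49.44 m
throw_B = 189 × sin(39°) = 118.9 m
total = 49.44 + 118.9 = 168 m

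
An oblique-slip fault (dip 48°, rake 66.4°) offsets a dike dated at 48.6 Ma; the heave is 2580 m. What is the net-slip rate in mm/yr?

0.0866 mm/yr

dip-slip = heave / cos(dip) = 2580 / cos(48°) = 3856 m
net slip = dip-slip / sin(rake) = 3856 / sin(66.4°) = 4208 m
rate = 4208 m / 48.6 Ma = 0.0000866 m/yr = 0.0866 mm/yr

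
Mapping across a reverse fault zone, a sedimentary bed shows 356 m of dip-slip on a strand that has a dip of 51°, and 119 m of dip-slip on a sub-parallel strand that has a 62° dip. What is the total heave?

280 m

heave_A = 356 × cos(51°) = 224 m
heave_B = 119 × cos(62°) = 55.87 m
total = 224 + 55.87 = 280 m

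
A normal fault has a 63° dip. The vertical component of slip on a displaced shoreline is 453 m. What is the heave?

231 m

heave = throw / tan(dip) = 453 / tan(63°) = 231 m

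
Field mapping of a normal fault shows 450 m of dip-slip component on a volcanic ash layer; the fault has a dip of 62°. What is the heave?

211 m

heave = dip-slip × cos(dip) = 450 m × cos(62°) = 211 m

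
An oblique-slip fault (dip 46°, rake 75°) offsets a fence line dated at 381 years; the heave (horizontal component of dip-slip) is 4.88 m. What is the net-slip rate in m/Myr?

dip-slip = heave / cos(dip) = 4.88 / cos(46°) = 7.025 m
net slip = dip-slip / sin(rake) = 7.025 / sin(75°) = 7.273 m
rate = 7.273 m / 381 years = 0.0191 m/yr = 19100 m/Myr

19100 m/Myr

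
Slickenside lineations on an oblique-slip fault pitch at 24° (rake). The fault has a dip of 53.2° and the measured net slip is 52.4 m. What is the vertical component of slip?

17.1 m

dip-slip = net slip × sin(rake) = 52.4 m × sin(24°) = 21.31 m
throw = dip-slip × sin(dip) = 21.31 × sin(53.2°) = 17.1 m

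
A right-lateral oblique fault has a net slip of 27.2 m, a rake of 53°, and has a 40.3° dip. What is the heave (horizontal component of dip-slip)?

16.6 m

dip-slip = net slip × sin(rake) = 27.2 m × sin(53°) = 21.72 m
heave = dip-slip × cos(dip) = 21.72 × cos(40.3°) = 16.6 m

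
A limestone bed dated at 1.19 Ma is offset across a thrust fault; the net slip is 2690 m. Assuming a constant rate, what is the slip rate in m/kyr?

rate = 2690 m / 1.19 Ma = 0.00226 m/yr = 2.26 m/kyr

2.26 m/kyr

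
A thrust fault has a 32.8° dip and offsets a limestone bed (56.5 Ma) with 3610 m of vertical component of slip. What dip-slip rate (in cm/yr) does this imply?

dip-slip = throw / sin(dip) = 3610 m / sin(32.8°) = 6664 m
rate = 6664 m / 56.5 Ma = 0.000118 m/yr = 0.0118 cm/yr

0.0118 cm/yr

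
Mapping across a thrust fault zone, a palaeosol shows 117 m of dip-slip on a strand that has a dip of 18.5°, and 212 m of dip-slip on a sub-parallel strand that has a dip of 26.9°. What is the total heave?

heave_A = 117 × cos(18.5°) = 111 m
heave_B = 212 × cos(26.9°) = 189.1 m
total = 111 + 189.1 = 300 m

300 m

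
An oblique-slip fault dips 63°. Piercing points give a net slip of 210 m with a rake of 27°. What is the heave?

43.3 m

dip-slip = net slip × sin(rake) = 210 m × sin(27°) = 95.34 m
heave = dip-slip × cos(dip) = 95.34 × cos(63°) = 43.3 m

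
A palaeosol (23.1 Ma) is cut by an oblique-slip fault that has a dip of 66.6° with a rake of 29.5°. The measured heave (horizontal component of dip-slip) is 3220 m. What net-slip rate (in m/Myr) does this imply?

dip-slip = heave / cos(dip) = 3220 / cos(66.6°) = 8108 m
net slip = dip-slip / sin(rake) = 8108 / sin(29.5°) = 16470 m
rate = 16470 m / 23.1 Ma = 0.000713 m/yr = 713 m/Myr

713 m/Myr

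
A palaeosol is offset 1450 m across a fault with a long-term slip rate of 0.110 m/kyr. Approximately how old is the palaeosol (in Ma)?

age = offset / rate = 1450 m / (0.110 m/kyr) = 1.32e+07 yr = 13.2 Ma

13.2 Ma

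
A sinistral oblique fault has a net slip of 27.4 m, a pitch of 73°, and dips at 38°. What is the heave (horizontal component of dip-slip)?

dip-slip = net slip × sin(rake) = 27.4 m × sin(73°) = 26.20 m
heave = dip-slip × cos(dip) = 26.20 × cos(38°) = 20.6 m

20.6 m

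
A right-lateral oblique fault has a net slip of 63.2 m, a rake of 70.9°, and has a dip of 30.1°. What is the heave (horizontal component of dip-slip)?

dip-slip = net slip × sin(rake) = 63.2 m × sin(70.9°) = 59.72 m
heave = dip-slip × cos(dip) = 59.72 × cos(30.1°) = 51.7 m

51.7 m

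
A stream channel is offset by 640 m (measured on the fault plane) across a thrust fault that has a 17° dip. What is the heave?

heave = dip-slip × cos(dip) = 640 m × cos(17°) = 612 m

612 m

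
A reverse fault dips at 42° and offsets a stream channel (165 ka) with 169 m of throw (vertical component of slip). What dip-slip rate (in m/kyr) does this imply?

1.53 m/kyr

dip-slip = throw / sin(dip) = 169 m / sin(42°) = 252.6 m
rate = 252.6 m / 165 ka = 0.00153 m/yr = 1.53 m/kyr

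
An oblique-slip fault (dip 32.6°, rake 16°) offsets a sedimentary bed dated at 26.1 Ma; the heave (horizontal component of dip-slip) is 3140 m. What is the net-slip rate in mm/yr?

0.518 mm/yr

dip-slip = heave / cos(dip) = 3140 / cos(32.6°) = 3727 m
net slip = dip-slip / sin(rake) = 3727 / sin(16°) = 13520 m
rate = 13520 m / 26.1 Ma = 0.000518 m/yr = 0.518 mm/yr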